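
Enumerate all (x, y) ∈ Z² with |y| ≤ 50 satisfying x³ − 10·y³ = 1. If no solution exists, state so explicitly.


The equation is x³ - 10y³ = 1. For fixed y, x³ = 10·y³ + 1, so a solution requires the RHS to be a perfect cube.
Strategy: iterate y from -50 to 50, compute RHS = 10·y³ + 1, and check whether it is a (positive or negative) perfect cube.
Check small values of y:
  y = 0: RHS = 1 = (1)³ ⇒ x = 1 works.
  y = 1: RHS = 11 is not a perfect cube.
  y = -1: RHS = -9 is not a perfect cube.
  y = 2: RHS = 81 is not a perfect cube.
  y = -2: RHS = -79 is not a perfect cube.
  y = 3: RHS = 271 is not a perfect cube.
  y = -3: RHS = -269 is not a perfect cube.
Continuing the search up to |y| = 50 finds no further solutions beyond those listed.
Collected solutions: (1, 0).

Solutions (with |y| ≤ 50): (1, 0).


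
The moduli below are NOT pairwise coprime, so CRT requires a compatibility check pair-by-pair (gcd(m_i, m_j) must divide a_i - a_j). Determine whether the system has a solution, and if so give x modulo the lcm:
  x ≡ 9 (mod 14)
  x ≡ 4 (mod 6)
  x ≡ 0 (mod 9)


Moduli 14, 6, 9 are not pairwise coprime, so CRT works modulo lcm(m_i) when all pairwise compatibility conditions hold.
Pairwise compatibility: gcd(m_i, m_j) must divide a_i - a_j for every pair.
Merge one congruence at a time:
  Start: x ≡ 9 (mod 14).
  Combine with x ≡ 4 (mod 6): gcd(14, 6) = 2, and 4 - 9 = -5 is NOT divisible by 2.
    ⇒ system is inconsistent (no integer solution).

No solution (the system is inconsistent).


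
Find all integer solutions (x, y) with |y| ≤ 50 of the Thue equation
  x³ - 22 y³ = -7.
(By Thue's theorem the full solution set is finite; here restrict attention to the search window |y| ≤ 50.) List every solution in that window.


The equation is x³ - 22y³ = -7. For fixed y, x³ = 22·y³ − 7, so a solution requires the RHS to be a perfect cube.
Strategy: iterate y from -50 to 50, compute RHS = 22·y³ − 7, and check whether it is a (positive or negative) perfect cube.
Check small values of y:
  y = 0: RHS = -7 is not a perfect cube.
  y = 1: RHS = 15 is not a perfect cube.
  y = -1: RHS = -29 is not a perfect cube.
  y = 2: RHS = 169 is not a perfect cube.
  y = -2: RHS = -183 is not a perfect cube.
  y = 3: RHS = 587 is not a perfect cube.
  y = -3: RHS = -601 is not a perfect cube.
Continuing the search up to |y| = 50 finds no solutions either.
No (x, y) in the scanned range satisfies the equation.

No integer solutions with |y| ≤ 50.


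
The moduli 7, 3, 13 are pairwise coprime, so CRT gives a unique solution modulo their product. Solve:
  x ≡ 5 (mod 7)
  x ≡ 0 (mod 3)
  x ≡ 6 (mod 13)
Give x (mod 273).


Moduli 7, 3, 13 are pairwise coprime; by CRT there is a unique solution modulo M = 7 · 3 · 13 = 273.
Solve pairwise, accumulating the modulus:
  Start with x ≡ 5 (mod 7).
  Combine with x ≡ 0 (mod 3): since gcd(7, 3) = 1, we get a unique residue mod 21.
    Write x = 5 + 7·t and substitute into x ≡ 0 (mod 3): 7·t ≡ 0 − 5 = -5 (mod 3).
    Reduce coefficients mod 3: 1·t ≡ 1 (mod 3).
    So t ≡ 1 (mod 3).
    Then x = 5 + 7·1 = 12, valid modulo lcm(7, 3) = 21: x ≡ 12 (mod 21).
  Combine with x ≡ 6 (mod 13): since gcd(21, 13) = 1, we get a unique residue mod 273.
    Write x = 12 + 21·t and substitute into x ≡ 6 (mod 13): 21·t ≡ 6 − 12 = -6 (mod 13).
    Reduce coefficients mod 13: 8·t ≡ 7 (mod 13).
    The inverse of 8 mod 13 is 5 (since 8·5 = 40 = 3·13 + 1), so t ≡ 5·7 = 35 ≡ 9 (mod 13).
    Then x = 12 + 21·9 = 201, valid modulo lcm(21, 13) = 273: x ≡ 201 (mod 273).
Verify: 201 mod 7 = 5 ✓, 201 mod 3 = 0 ✓, 201 mod 13 = 6 ✓.

x ≡ 201 (mod 273).


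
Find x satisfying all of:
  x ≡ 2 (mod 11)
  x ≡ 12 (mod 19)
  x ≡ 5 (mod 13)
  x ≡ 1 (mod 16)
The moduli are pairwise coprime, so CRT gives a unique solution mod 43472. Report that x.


Product of moduli M = 11 · 19 · 13 · 16 = 43472.
Merge one congruence at a time:
  Start: x ≡ 2 (mod 11).
  Combine with x ≡ 12 (mod 19); new modulus lcm = 209.
    Write x = 2 + 11·t and substitute into x ≡ 12 (mod 19): 11·t ≡ 12 − 2 = 10 (mod 19).
    The inverse of 11 mod 19 is 7 (since 11·7 = 77 = 4·19 + 1), so t ≡ 7·10 = 70 ≡ 13 (mod 19).
    Then x = 2 + 11·13 = 145, valid modulo lcm(11, 19) = 209: x ≡ 145 (mod 209).
  Combine with x ≡ 5 (mod 13); new modulus lcm = 2717.
    Write x = 145 + 209·t and substitute into x ≡ 5 (mod 13): 209·t ≡ 5 − 145 = -140 (mod 13).
    Reduce coefficients mod 13: 1·t ≡ 3 (mod 13).
    So t ≡ 3 (mod 13).
    Then x = 145 + 209·3 = 772, valid modulo lcm(209, 13) = 2717: x ≡ 772 (mod 2717).
  Combine with x ≡ 1 (mod 16); new modulus lcm = 43472.
    Write x = 772 + 2717·t and substitute into x ≡ 1 (mod 16): 2717·t ≡ 1 − 772 = -771 (mod 16).
    Reduce coefficients mod 16: 13·t ≡ 13 (mod 16).
    The inverse of 13 mod 16 is 5 (since 13·5 = 65 = 4·16 + 1), so t ≡ 5·13 = 65 ≡ 1 (mod 16).
    Then x = 772 + 2717·1 = 3489, valid modulo lcm(2717, 16) = 43472: x ≡ 3489 (mod 43472).
Verify against each original: 3489 mod 11 = 2, 3489 mod 19 = 12, 3489 mod 13 = 5, 3489 mod 16 = 1.

x ≡ 3489 (mod 43472).


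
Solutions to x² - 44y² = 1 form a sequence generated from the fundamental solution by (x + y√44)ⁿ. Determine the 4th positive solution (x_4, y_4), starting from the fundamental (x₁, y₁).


Step 1: Find the fundamental solution (x₁, y₁) of x² - 44y² = 1.
  Expand √44 as a continued fraction. a₀ = ⌊√44⌋ = 6; iterate m_{k+1} = d_k·a_k − m_k, d_{k+1} = (44 − m_{k+1}²)/d_k, a_{k+1} = ⌊(a₀ + m_{k+1})/d_{k+1}⌋ (starting m₀ = 0, d₀ = 1), with convergents p_k = a_k·p_{k-1} + p_{k-2}, q_k = a_k·q_{k-1} + q_{k-2} (p₋₁ = 1, q₋₁ = 0):
  k = 0: a₀ = 6; p₀/q₀ = 6/1; p₀² − 44·q₀² = 36 − 44 = -8.
  k = 1: m = 6, d = 8, a = ⌊(6 + 6)/8⌋ = 1; p/q = (1·6 + 1)/(1·1 + 0) = 7/1; p² − 44·q² = 49 − 44 = 5.
  k = 2: m = 2, d = 5, a = ⌊(6 + 2)/5⌋ = 1; p/q = (1·7 + 6)/(1·1 + 1) = 13/2; p² − 44·q² = 169 − 176 = -7.
  k = 3: m = 3, d = 7, a = ⌊(6 + 3)/7⌋ = 1; p/q = (1·13 + 7)/(1·2 + 1) = 20/3; p² − 44·q² = 400 − 396 = 4.
  k = 4: m = 4, d = 4, a = ⌊(6 + 4)/4⌋ = 2; p/q = (2·20 + 13)/(2·3 + 2) = 53/8; p² − 44·q² = 2809 − 2816 = -7.
  k = 5: m = 4, d = 7, a = ⌊(6 + 4)/7⌋ = 1; p/q = (1·53 + 20)/(1·8 + 3) = 73/11; p² − 44·q² = 5329 − 5324 = 5.
  k = 6: m = 3, d = 5, a = ⌊(6 + 3)/5⌋ = 1; p/q = (1·73 + 53)/(1·11 + 8) = 126/19; p² − 44·q² = 15876 − 15884 = -8.
  k = 7: m = 2, d = 8, a = ⌊(6 + 2)/8⌋ = 1; p/q = (1·126 + 73)/(1·19 + 11) = 199/30; p² − 44·q² = 39601 − 39600 = 1.
  The first convergent with p² − 44·q² = 1 gives the fundamental solution (x₁, y₁) = (199, 30).
Step 2: Apply the recurrence (x_{n+1}, y_{n+1}) = (x₁x_n + 44y₁y_n, x₁y_n + y₁x_n) repeatedly.
  From (x_1, y_1) = (199, 30): x_2 = 199·199 + 44·30·30 = 79201; y_2 = 199·30 + 30·199 = 11940.
  From (x_2, y_2) = (79201, 11940): x_3 = 199·79201 + 44·30·11940 = 31521799; y_3 = 199·11940 + 30·79201 = 4752090.
  From (x_3, y_3) = (31521799, 4752090): x_4 = 199·31521799 + 44·30·4752090 = 12545596801; y_4 = 199·4752090 + 30·31521799 = 1891319880.
Step 3: Verify x_4² - 44·y_4² = 157391999093261433601 - 157391999093261433600 = 1 (should be 1). ✓

(x_1, y_1) = (199, 30); (x_4, y_4) = (12545596801, 1891319880).


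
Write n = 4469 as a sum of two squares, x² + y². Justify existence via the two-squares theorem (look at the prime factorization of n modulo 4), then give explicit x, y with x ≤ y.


Step 1: Factor n = 4469 = 41 · 109.
Step 2: Check the mod-4 condition on each prime factor: 41 ≡ 1 (mod 4), exponent 1; 109 ≡ 1 (mod 4), exponent 1.
All primes ≡ 3 (mod 4) appear to even exponent (or don't appear), so by the two-squares theorem n IS expressible as a sum of two squares.
Step 3: Build a representation. Here n = 41 · 109 is a product of primes ≡ 1 (mod 4). Each prime p ≡ 1 (mod 4) is itself a sum of two squares; find a² by testing p − a² for a perfect square:
  41: 41 − 1² = 40, 41 − 2² = 37, 41 − 3² = 32, 41 − 4² = 25 = 5² ⇒ 41 = 4² + 5².
  109: 109 − 1² = 108, 109 − 2² = 105, 109 − 3² = 100 = 10² ⇒ 109 = 3² + 10².
  Combine using the Brahmagupta–Fibonacci identity (a² + b²)(c² + d²) = (ac − bd)² + (ad + bc)² = (ac + bd)² + (ad − bc)²:
  41 · 109 = 4469: from (4² + 5²)(3² + 10²), take (4·3 − 5·10, 4·10 + 5·3) = (12 − 50, 40 + 15) = (-38, 55); dropping signs (only squares matter) gives (38, 55); check 38² + 55² = 1444 + 3025 = 4469 ✓.
Step 4: Order so x ≤ y and verify: 38² + 55² = 1444 + 3025 = 4469 = n. ✓

n = 4469 = 38² + 55² (one valid representation with x ≤ y).


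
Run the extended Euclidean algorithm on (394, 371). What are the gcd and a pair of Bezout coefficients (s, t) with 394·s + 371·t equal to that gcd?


Euclidean algorithm on (394, 371) — divide until remainder is 0:
  394 = 1 · 371 + 23
  371 = 16 · 23 + 3
  23 = 7 · 3 + 2
  3 = 1 · 2 + 1
  2 = 2 · 1 + 0
gcd(394, 371) = 1.
Track Bezout coefficients alongside the remainders: start with r₀ = 394 = a·1 + b·0 (s = 1, t = 0) and r₁ = 371 = a·0 + b·1 (s = 0, t = 1); each new remainder r_{k+1} = r_{k-1} − q_k·r_k inherits s_{k+1} = s_{k-1} − q_k·s_k, t_{k+1} = t_{k-1} − q_k·t_k, so r_k = a·s_k + b·t_k at every step:
  q = 1: r = 23, s = 1 − 1·0 = 1, t = 0 − 1·1 = -1  (check: 394·1 + 371·(-1) = 23)
  q = 16: r = 3, s = 0 − 16·1 = -16, t = 1 − 16·(-1) = 17  (check: 394·(-16) + 371·17 = 3)
  q = 7: r = 2, s = 1 − 7·(-16) = 113, t = -1 − 7·17 = -120  (check: 394·113 + 371·(-120) = 2)
  q = 1: r = 1, s = -16 − 1·113 = -129, t = 17 − 1·(-120) = 137  (check: 394·(-129) + 371·137 = 1)
The row with r = 1 (the gcd) gives the Bezout coefficients s = -129, t = 137.
Result: 394 · (-129) + 371 · (137) = 1.

gcd(394, 371) = 1; s = -129, t = 137 (check: 394·(-129) + 371·137 = 1).


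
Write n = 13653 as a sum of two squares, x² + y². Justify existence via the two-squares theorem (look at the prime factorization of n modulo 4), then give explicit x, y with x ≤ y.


Step 1: Factor n = 13653 = 3^2 · 37 · 41.
Step 2: Check the mod-4 condition on each prime factor: 3 ≡ 3 (mod 4), exponent 2 (must be even); 37 ≡ 1 (mod 4), exponent 1; 41 ≡ 1 (mod 4), exponent 1.
All primes ≡ 3 (mod 4) appear to even exponent (or don't appear), so by the two-squares theorem n IS expressible as a sum of two squares.
Step 3: Build a representation. Group n = k² · m with k = 3 and m = 37 · 41 = 1517 (a product of primes ≡ 1 (mod 4)); a representation of m scales to one of n via (k·x)² + (k·y)² = k²(x² + y²). Each prime p ≡ 1 (mod 4) is itself a sum of two squares; find a² by testing p − a² for a perfect square:
  37: 37 − 1² = 36 = 6² ⇒ 37 = 1² + 6².
  41: 41 − 1² = 40, 41 − 2² = 37, 41 − 3² = 32, 41 − 4² = 25 = 5² ⇒ 41 = 4² + 5².
  Combine using the Brahmagupta–Fibonacci identity (a² + b²)(c² + d²) = (ac − bd)² + (ad + bc)² = (ac + bd)² + (ad − bc)²:
  37 · 41 = 1517: from (1² + 6²)(4² + 5²), take (1·4 − 6·5, 1·5 + 6·4) = (4 − 30, 5 + 24) = (-26, 29); dropping signs (only squares matter) gives (26, 29); check 26² + 29² = 676 + 841 = 1517 ✓.
  Scale by k = 3: (3·26, 3·29) = (78, 87).
Step 4: Order so x ≤ y and verify: 78² + 87² = 6084 + 7569 = 13653 = n. ✓

n = 13653 = 78² + 87² (one valid representation with x ≤ y).


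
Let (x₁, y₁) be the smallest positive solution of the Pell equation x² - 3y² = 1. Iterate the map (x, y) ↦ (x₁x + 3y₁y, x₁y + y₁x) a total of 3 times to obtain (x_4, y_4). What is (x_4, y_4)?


Step 1: Find the fundamental solution (x₁, y₁) of x² - 3y² = 1.
  Expand √3 as a continued fraction. a₀ = ⌊√3⌋ = 1; iterate m_{k+1} = d_k·a_k − m_k, d_{k+1} = (3 − m_{k+1}²)/d_k, a_{k+1} = ⌊(a₀ + m_{k+1})/d_{k+1}⌋ (starting m₀ = 0, d₀ = 1), with convergents p_k = a_k·p_{k-1} + p_{k-2}, q_k = a_k·q_{k-1} + q_{k-2} (p₋₁ = 1, q₋₁ = 0):
  k = 0: a₀ = 1; p₀/q₀ = 1/1; p₀² − 3·q₀² = 1 − 3 = -2.
  k = 1: m = 1, d = 2, a = ⌊(1 + 1)/2⌋ = 1; p/q = (1·1 + 1)/(1·1 + 0) = 2/1; p² − 3·q² = 4 − 3 = 1.
  The first convergent with p² − 3·q² = 1 gives the fundamental solution (x₁, y₁) = (2, 1).
Step 2: Apply the recurrence (x_{n+1}, y_{n+1}) = (x₁x_n + 3y₁y_n, x₁y_n + y₁x_n) repeatedly.
  From (x_1, y_1) = (2, 1): x_2 = 2·2 + 3·1·1 = 7; y_2 = 2·1 + 1·2 = 4.
  From (x_2, y_2) = (7, 4): x_3 = 2·7 + 3·1·4 = 26; y_3 = 2·4 + 1·7 = 15.
  From (x_3, y_3) = (26, 15): x_4 = 2·26 + 3·1·15 = 97; y_4 = 2·15 + 1·26 = 56.
Step 3: Verify x_4² - 3·y_4² = 9409 - 9408 = 1 (should be 1). ✓

(x_1, y_1) = (2, 1); (x_4, y_4) = (97, 56).


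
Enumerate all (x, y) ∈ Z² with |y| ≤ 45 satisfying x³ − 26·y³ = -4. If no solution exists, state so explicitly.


The equation is x³ - 26y³ = -4. For fixed y, x³ = 26·y³ − 4, so a solution requires the RHS to be a perfect cube.
Strategy: iterate y from -45 to 45, compute RHS = 26·y³ − 4, and check whether it is a (positive or negative) perfect cube.
Check small values of y:
  y = 0: RHS = -4 is not a perfect cube.
  y = 1: RHS = 22 is not a perfect cube.
  y = -1: RHS = -30 is not a perfect cube.
  y = 2: RHS = 204 is not a perfect cube.
  y = -2: RHS = -212 is not a perfect cube.
  y = 3: RHS = 698 is not a perfect cube.
  y = -3: RHS = -706 is not a perfect cube.
Continuing the search up to |y| = 45 finds no solutions either.
No (x, y) in the scanned range satisfies the equation.

No integer solutions with |y| ≤ 45.


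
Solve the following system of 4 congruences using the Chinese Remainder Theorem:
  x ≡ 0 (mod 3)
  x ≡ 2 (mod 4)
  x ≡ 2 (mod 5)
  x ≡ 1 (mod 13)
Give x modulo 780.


Product of moduli M = 3 · 4 · 5 · 13 = 780.
Merge one congruence at a time:
  Start: x ≡ 0 (mod 3).
  Combine with x ≡ 2 (mod 4); new modulus lcm = 12.
    Write x = 0 + 3·t and substitute into x ≡ 2 (mod 4): 3·t ≡ 2 − 0 = 2 (mod 4).
    The inverse of 3 mod 4 is 3 (since 3·3 = 9 = 2·4 + 1), so t ≡ 3·2 = 6 ≡ 2 (mod 4).
    Then x = 0 + 3·2 = 6, valid modulo lcm(3, 4) = 12: x ≡ 6 (mod 12).
  Combine with x ≡ 2 (mod 5); new modulus lcm = 60.
    Write x = 6 + 12·t and substitute into x ≡ 2 (mod 5): 12·t ≡ 2 − 6 = -4 (mod 5).
    Reduce coefficients mod 5: 2·t ≡ 1 (mod 5).
    The inverse of 2 mod 5 is 3 (since 2·3 = 6 = 1·5 + 1), so t ≡ 3·1 = 3 ≡ 3 (mod 5).
    Then x = 6 + 12·3 = 42, valid modulo lcm(12, 5) = 60: x ≡ 42 (mod 60).
  Combine with x ≡ 1 (mod 13); new modulus lcm = 780.
    Write x = 42 + 60·t and substitute into x ≡ 1 (mod 13): 60·t ≡ 1 − 42 = -41 (mod 13).
    Reduce coefficients mod 13: 8·t ≡ 11 (mod 13).
    The inverse of 8 mod 13 is 5 (since 8·5 = 40 = 3·13 + 1), so t ≡ 5·11 = 55 ≡ 3 (mod 13).
    Then x = 42 + 60·3 = 222, valid modulo lcm(60, 13) = 780: x ≡ 222 (mod 780).
Verify against each original: 222 mod 3 = 0, 222 mod 4 = 2, 222 mod 5 = 2, 222 mod 13 = 1.

x ≡ 222 (mod 780).


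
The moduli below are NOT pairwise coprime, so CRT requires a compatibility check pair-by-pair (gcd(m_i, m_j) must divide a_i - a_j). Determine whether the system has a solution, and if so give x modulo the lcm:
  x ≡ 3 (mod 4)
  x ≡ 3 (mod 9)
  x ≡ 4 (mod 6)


Moduli 4, 9, 6 are not pairwise coprime, so CRT works modulo lcm(m_i) when all pairwise compatibility conditions hold.
Pairwise compatibility: gcd(m_i, m_j) must divide a_i - a_j for every pair.
Merge one congruence at a time:
  Start: x ≡ 3 (mod 4).
  Combine with x ≡ 3 (mod 9): gcd(4, 9) = 1; 3 - 3 = 0, which IS divisible by 1, so compatible.
    Write x = 3 + 4·t and substitute into x ≡ 3 (mod 9): 4·t ≡ 3 − 3 = 0 (mod 9).
    The inverse of 4 mod 9 is 7 (since 4·7 = 28 = 3·9 + 1), so t ≡ 7·0 = 0 ≡ 0 (mod 9).
    Then x = 3 + 4·0 = 3, valid modulo lcm(4, 9) = 36: x ≡ 3 (mod 36).
  Combine with x ≡ 4 (mod 6): gcd(36, 6) = 6, and 4 - 3 = 1 is NOT divisible by 6.
    ⇒ system is inconsistent (no integer solution).

No solution (the system is inconsistent).


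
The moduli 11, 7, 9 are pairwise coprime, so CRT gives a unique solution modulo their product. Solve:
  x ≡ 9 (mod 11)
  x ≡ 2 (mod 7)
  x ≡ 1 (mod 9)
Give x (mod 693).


Moduli 11, 7, 9 are pairwise coprime; by CRT there is a unique solution modulo M = 11 · 7 · 9 = 693.
Solve pairwise, accumulating the modulus:
  Start with x ≡ 9 (mod 11).
  Combine with x ≡ 2 (mod 7): since gcd(11, 7) = 1, we get a unique residue mod 77.
    Write x = 9 + 11·t and substitute into x ≡ 2 (mod 7): 11·t ≡ 2 − 9 = -7 (mod 7).
    Reduce coefficients mod 7: 4·t ≡ 0 (mod 7).
    The inverse of 4 mod 7 is 2 (since 4·2 = 8 = 1·7 + 1), so t ≡ 2·0 = 0 ≡ 0 (mod 7).
    Then x = 9 + 11·0 = 9, valid modulo lcm(11, 7) = 77: x ≡ 9 (mod 77).
  Combine with x ≡ 1 (mod 9): since gcd(77, 9) = 1, we get a unique residue mod 693.
    Write x = 9 + 77·t and substitute into x ≡ 1 (mod 9): 77·t ≡ 1 − 9 = -8 (mod 9).
    Reduce coefficients mod 9: 5·t ≡ 1 (mod 9).
    The inverse of 5 mod 9 is 2 (since 5·2 = 10 = 1·9 + 1), so t ≡ 2·1 = 2 ≡ 2 (mod 9).
    Then x = 9 + 77·2 = 163, valid modulo lcm(77, 9) = 693: x ≡ 163 (mod 693).
Verify: 163 mod 11 = 9 ✓, 163 mod 7 = 2 ✓, 163 mod 9 = 1 ✓.

x ≡ 163 (mod 693).


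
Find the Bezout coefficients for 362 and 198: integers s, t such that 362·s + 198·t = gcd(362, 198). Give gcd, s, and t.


Euclidean algorithm on (362, 198) — divide until remainder is 0:
  362 = 1 · 198 + 164
  198 = 1 · 164 + 34
  164 = 4 · 34 + 28
  34 = 1 · 28 + 6
  28 = 4 · 6 + 4
  6 = 1 · 4 + 2
  4 = 2 · 2 + 0
gcd(362, 198) = 2.
Track Bezout coefficients alongside the remainders: start with r₀ = 362 = a·1 + b·0 (s = 1, t = 0) and r₁ = 198 = a·0 + b·1 (s = 0, t = 1); each new remainder r_{k+1} = r_{k-1} − q_k·r_k inherits s_{k+1} = s_{k-1} − q_k·s_k, t_{k+1} = t_{k-1} − q_k·t_k, so r_k = a·s_k + b·t_k at every step:
  q = 1: r = 164, s = 1 − 1·0 = 1, t = 0 − 1·1 = -1  (check: 362·1 + 198·(-1) = 164)
  q = 1: r = 34, s = 0 − 1·1 = -1, t = 1 − 1·(-1) = 2  (check: 362·(-1) + 198·2 = 34)
  q = 4: r = 28, s = 1 − 4·(-1) = 5, t = -1 − 4·2 = -9  (check: 362·5 + 198·(-9) = 28)
  q = 1: r = 6, s = -1 − 1·5 = -6, t = 2 − 1·(-9) = 11  (check: 362·(-6) + 198·11 = 6)
  q = 4: r = 4, s = 5 − 4·(-6) = 29, t = -9 − 4·11 = -53  (check: 362·29 + 198·(-53) = 4)
  q = 1: r = 2, s = -6 − 1·29 = -35, t = 11 − 1·(-53) = 64  (check: 362·(-35) + 198·64 = 2)
The row with r = 2 (the gcd) gives the Bezout coefficients s = -35, t = 64.
Result: 362 · (-35) + 198 · (64) = 2.

gcd(362, 198) = 2; s = -35, t = 64 (check: 362·(-35) + 198·64 = 2).


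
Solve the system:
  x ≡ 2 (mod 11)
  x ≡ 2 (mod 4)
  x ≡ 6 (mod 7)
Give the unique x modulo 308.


Moduli 11, 4, 7 are pairwise coprime; by CRT there is a unique solution modulo M = 11 · 4 · 7 = 308.
Solve pairwise, accumulating the modulus:
  Start with x ≡ 2 (mod 11).
  Combine with x ≡ 2 (mod 4): since gcd(11, 4) = 1, we get a unique residue mod 44.
    Write x = 2 + 11·t and substitute into x ≡ 2 (mod 4): 11·t ≡ 2 − 2 = 0 (mod 4).
    Reduce coefficients mod 4: 3·t ≡ 0 (mod 4).
    The inverse of 3 mod 4 is 3 (since 3·3 = 9 = 2·4 + 1), so t ≡ 3·0 = 0 ≡ 0 (mod 4).
    Then x = 2 + 11·0 = 2, valid modulo lcm(11, 4) = 44: x ≡ 2 (mod 44).
  Combine with x ≡ 6 (mod 7): since gcd(44, 7) = 1, we get a unique residue mod 308.
    Write x = 2 + 44·t and substitute into x ≡ 6 (mod 7): 44·t ≡ 6 − 2 = 4 (mod 7).
    Reduce coefficients mod 7: 2·t ≡ 4 (mod 7).
    The inverse of 2 mod 7 is 4 (since 2·4 = 8 = 1·7 + 1), so t ≡ 4·4 = 16 ≡ 2 (mod 7).
    Then x = 2 + 44·2 = 90, valid modulo lcm(44, 7) = 308: x ≡ 90 (mod 308).
Verify: 90 mod 11 = 2 ✓, 90 mod 4 = 2 ✓, 90 mod 7 = 6 ✓.

x ≡ 90 (mod 308).


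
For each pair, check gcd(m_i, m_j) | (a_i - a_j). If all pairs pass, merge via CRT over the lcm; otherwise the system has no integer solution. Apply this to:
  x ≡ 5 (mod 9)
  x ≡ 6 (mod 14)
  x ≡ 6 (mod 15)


Moduli 9, 14, 15 are not pairwise coprime, so CRT works modulo lcm(m_i) when all pairwise compatibility conditions hold.
Pairwise compatibility: gcd(m_i, m_j) must divide a_i - a_j for every pair.
Merge one congruence at a time:
  Start: x ≡ 5 (mod 9).
  Combine with x ≡ 6 (mod 14): gcd(9, 14) = 1; 6 - 5 = 1, which IS divisible by 1, so compatible.
    Write x = 5 + 9·t and substitute into x ≡ 6 (mod 14): 9·t ≡ 6 − 5 = 1 (mod 14).
    The inverse of 9 mod 14 is 11 (since 9·11 = 99 = 7·14 + 1), so t ≡ 11·1 = 11 ≡ 11 (mod 14).
    Then x = 5 + 9·11 = 104, valid modulo lcm(9, 14) = 126: x ≡ 104 (mod 126).
  Combine with x ≡ 6 (mod 15): gcd(126, 15) = 3, and 6 - 104 = -98 is NOT divisible by 3.
    ⇒ system is inconsistent (no integer solution).

No solution (the system is inconsistent).


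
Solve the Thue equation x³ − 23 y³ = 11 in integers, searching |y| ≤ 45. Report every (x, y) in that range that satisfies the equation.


The equation is x³ - 23y³ = 11. For fixed y, x³ = 23·y³ + 11, so a solution requires the RHS to be a perfect cube.
Strategy: iterate y from -45 to 45, compute RHS = 23·y³ + 11, and check whether it is a (positive or negative) perfect cube.
Check small values of y:
  y = 0: RHS = 11 is not a perfect cube.
  y = 1: RHS = 34 is not a perfect cube.
  y = -1: RHS = -12 is not a perfect cube.
  y = 2: RHS = 195 is not a perfect cube.
  y = -2: RHS = -173 is not a perfect cube.
  y = 3: RHS = 632 is not a perfect cube.
  y = -3: RHS = -610 is not a perfect cube.
Continuing the search up to |y| = 45 finds no solutions either.
No (x, y) in the scanned range satisfies the equation.

No integer solutions with |y| ≤ 45.


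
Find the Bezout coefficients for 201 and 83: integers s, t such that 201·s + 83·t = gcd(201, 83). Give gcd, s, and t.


Euclidean algorithm on (201, 83) — divide until remainder is 0:
  201 = 2 · 83 + 35
  83 = 2 · 35 + 13
  35 = 2 · 13 + 9
  13 = 1 · 9 + 4
  9 = 2 · 4 + 1
  4 = 4 · 1 + 0
gcd(201, 83) = 1.
Track Bezout coefficients alongside the remainders: start with r₀ = 201 = a·1 + b·0 (s = 1, t = 0) and r₁ = 83 = a·0 + b·1 (s = 0, t = 1); each new remainder r_{k+1} = r_{k-1} − q_k·r_k inherits s_{k+1} = s_{k-1} − q_k·s_k, t_{k+1} = t_{k-1} − q_k·t_k, so r_k = a·s_k + b·t_k at every step:
  q = 2: r = 35, s = 1 − 2·0 = 1, t = 0 − 2·1 = -2  (check: 201·1 + 83·(-2) = 35)
  q = 2: r = 13, s = 0 − 2·1 = -2, t = 1 − 2·(-2) = 5  (check: 201·(-2) + 83·5 = 13)
  q = 2: r = 9, s = 1 − 2·(-2) = 5, t = -2 − 2·5 = -12  (check: 201·5 + 83·(-12) = 9)
  q = 1: r = 4, s = -2 − 1·5 = -7, t = 5 − 1·(-12) = 17  (check: 201·(-7) + 83·17 = 4)
  q = 2: r = 1, s = 5 − 2·(-7) = 19, t = -12 − 2·17 = -46  (check: 201·19 + 83·(-46) = 1)
The row with r = 1 (the gcd) gives the Bezout coefficients s = 19, t = -46.
Result: 201 · (19) + 83 · (-46) = 1.

gcd(201, 83) = 1; s = 19, t = -46 (check: 201·19 + 83·(-46) = 1).


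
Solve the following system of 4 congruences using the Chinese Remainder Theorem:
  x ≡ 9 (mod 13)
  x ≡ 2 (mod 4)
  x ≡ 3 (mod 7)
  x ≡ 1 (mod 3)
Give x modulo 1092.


Product of moduli M = 13 · 4 · 7 · 3 = 1092.
Merge one congruence at a time:
  Start: x ≡ 9 (mod 13).
  Combine with x ≡ 2 (mod 4); new modulus lcm = 52.
    Write x = 9 + 13·t and substitute into x ≡ 2 (mod 4): 13·t ≡ 2 − 9 = -7 (mod 4).
    Reduce coefficients mod 4: 1·t ≡ 1 (mod 4).
    So t ≡ 1 (mod 4).
    Then x = 9 + 13·1 = 22, valid modulo lcm(13, 4) = 52: x ≡ 22 (mod 52).
  Combine with x ≡ 3 (mod 7); new modulus lcm = 364.
    Write x = 22 + 52·t and substitute into x ≡ 3 (mod 7): 52·t ≡ 3 − 22 = -19 (mod 7).
    Reduce coefficients mod 7: 3·t ≡ 2 (mod 7).
    The inverse of 3 mod 7 is 5 (since 3·5 = 15 = 2·7 + 1), so t ≡ 5·2 = 10 ≡ 3 (mod 7).
    Then x = 22 + 52·3 = 178, valid modulo lcm(52, 7) = 364: x ≡ 178 (mod 364).
  Combine with x ≡ 1 (mod 3); new modulus lcm = 1092.
    Write x = 178 + 364·t and substitute into x ≡ 1 (mod 3): 364·t ≡ 1 − 178 = -177 (mod 3).
    Reduce coefficients mod 3: 1·t ≡ 0 (mod 3).
    So t ≡ 0 (mod 3).
    Then x = 178 + 364·0 = 178, valid modulo lcm(364, 3) = 1092: x ≡ 178 (mod 1092).
Verify against each original: 178 mod 13 = 9, 178 mod 4 = 2, 178 mod 7 = 3, 178 mod 3 = 1.

x ≡ 178 (mod 1092).


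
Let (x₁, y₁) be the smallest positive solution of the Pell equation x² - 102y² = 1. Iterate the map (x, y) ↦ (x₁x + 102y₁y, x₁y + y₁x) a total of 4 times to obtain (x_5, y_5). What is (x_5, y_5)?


Step 1: Find the fundamental solution (x₁, y₁) of x² - 102y² = 1.
  Expand √102 as a continued fraction. a₀ = ⌊√102⌋ = 10; iterate m_{k+1} = d_k·a_k − m_k, d_{k+1} = (102 − m_{k+1}²)/d_k, a_{k+1} = ⌊(a₀ + m_{k+1})/d_{k+1}⌋ (starting m₀ = 0, d₀ = 1), with convergents p_k = a_k·p_{k-1} + p_{k-2}, q_k = a_k·q_{k-1} + q_{k-2} (p₋₁ = 1, q₋₁ = 0):
  k = 0: a₀ = 10; p₀/q₀ = 10/1; p₀² − 102·q₀² = 100 − 102 = -2.
  k = 1: m = 10, d = 2, a = ⌊(10 + 10)/2⌋ = 10; p/q = (10·10 + 1)/(10·1 + 0) = 101/10; p² − 102·q² = 10201 − 10200 = 1.
  The first convergent with p² − 102·q² = 1 gives the fundamental solution (x₁, y₁) = (101, 10).
Step 2: Apply the recurrence (x_{n+1}, y_{n+1}) = (x₁x_n + 102y₁y_n, x₁y_n + y₁x_n) repeatedly.
  From (x_1, y_1) = (101, 10): x_2 = 101·101 + 102·10·10 = 20401; y_2 = 101·10 + 10·101 = 2020.
  From (x_2, y_2) = (20401, 2020): x_3 = 101·20401 + 102·10·2020 = 4120901; y_3 = 101·2020 + 10·20401 = 408030.
  From (x_3, y_3) = (4120901, 408030): x_4 = 101·4120901 + 102·10·408030 = 832401601; y_4 = 101·408030 + 10·4120901 = 82420040.
  From (x_4, y_4) = (832401601, 82420040): x_5 = 101·832401601 + 102·10·82420040 = 168141002501; y_5 = 101·82420040 + 10·832401601 = 16648440050.
Step 3: Verify x_5² - 102·y_5² = 28271396722041288255001 - 28271396722041288255000 = 1 (should be 1). ✓

(x_1, y_1) = (101, 10); (x_5, y_5) = (168141002501, 16648440050).


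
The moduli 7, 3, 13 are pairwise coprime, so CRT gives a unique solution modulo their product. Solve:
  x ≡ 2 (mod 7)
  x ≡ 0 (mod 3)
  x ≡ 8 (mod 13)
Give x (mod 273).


Moduli 7, 3, 13 are pairwise coprime; by CRT there is a unique solution modulo M = 7 · 3 · 13 = 273.
Solve pairwise, accumulating the modulus:
  Start with x ≡ 2 (mod 7).
  Combine with x ≡ 0 (mod 3): since gcd(7, 3) = 1, we get a unique residue mod 21.
    Write x = 2 + 7·t and substitute into x ≡ 0 (mod 3): 7·t ≡ 0 − 2 = -2 (mod 3).
    Reduce coefficients mod 3: 1·t ≡ 1 (mod 3).
    So t ≡ 1 (mod 3).
    Then x = 2 + 7·1 = 9, valid modulo lcm(7, 3) = 21: x ≡ 9 (mod 21).
  Combine with x ≡ 8 (mod 13): since gcd(21, 13) = 1, we get a unique residue mod 273.
    Write x = 9 + 21·t and substitute into x ≡ 8 (mod 13): 21·t ≡ 8 − 9 = -1 (mod 13).
    Reduce coefficients mod 13: 8·t ≡ 12 (mod 13).
    The inverse of 8 mod 13 is 5 (since 8·5 = 40 = 3·13 + 1), so t ≡ 5·12 = 60 ≡ 8 (mod 13).
    Then x = 9 + 21·8 = 177, valid modulo lcm(21, 13) = 273: x ≡ 177 (mod 273).
Verify: 177 mod 7 = 2 ✓, 177 mod 3 = 0 ✓, 177 mod 13 = 8 ✓.

x ≡ 177 (mod 273).


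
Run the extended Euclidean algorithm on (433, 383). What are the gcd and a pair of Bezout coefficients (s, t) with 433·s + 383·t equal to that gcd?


Euclidean algorithm on (433, 383) — divide until remainder is 0:
  433 = 1 · 383 + 50
  383 = 7 · 50 + 33
  50 = 1 · 33 + 17
  33 = 1 · 17 + 16
  17 = 1 · 16 + 1
  16 = 16 · 1 + 0
gcd(433, 383) = 1.
Track Bezout coefficients alongside the remainders: start with r₀ = 433 = a·1 + b·0 (s = 1, t = 0) and r₁ = 383 = a·0 + b·1 (s = 0, t = 1); each new remainder r_{k+1} = r_{k-1} − q_k·r_k inherits s_{k+1} = s_{k-1} − q_k·s_k, t_{k+1} = t_{k-1} − q_k·t_k, so r_k = a·s_k + b·t_k at every step:
  q = 1: r = 50, s = 1 − 1·0 = 1, t = 0 − 1·1 = -1  (check: 433·1 + 383·(-1) = 50)
  q = 7: r = 33, s = 0 − 7·1 = -7, t = 1 − 7·(-1) = 8  (check: 433·(-7) + 383·8 = 33)
  q = 1: r = 17, s = 1 − 1·(-7) = 8, t = -1 − 1·8 = -9  (check: 433·8 + 383·(-9) = 17)
  q = 1: r = 16, s = -7 − 1·8 = -15, t = 8 − 1·(-9) = 17  (check: 433·(-15) + 383·17 = 16)
  q = 1: r = 1, s = 8 − 1·(-15) = 23, t = -9 − 1·17 = -26  (check: 433·23 + 383·(-26) = 1)
The row with r = 1 (the gcd) gives the Bezout coefficients s = 23, t = -26.
Result: 433 · (23) + 383 · (-26) = 1.

gcd(433, 383) = 1; s = 23, t = -26 (check: 433·23 + 383·(-26) = 1).


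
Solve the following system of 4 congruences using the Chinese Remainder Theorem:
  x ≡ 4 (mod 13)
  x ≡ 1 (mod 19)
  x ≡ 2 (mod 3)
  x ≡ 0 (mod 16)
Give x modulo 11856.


Product of moduli M = 13 · 19 · 3 · 16 = 11856.
Merge one congruence at a time:
  Start: x ≡ 4 (mod 13).
  Combine with x ≡ 1 (mod 19); new modulus lcm = 247.
    Write x = 4 + 13·t and substitute into x ≡ 1 (mod 19): 13·t ≡ 1 − 4 = -3 (mod 19).
    Reduce coefficients mod 19: 13·t ≡ 16 (mod 19).
    The inverse of 13 mod 19 is 3 (since 13·3 = 39 = 2·19 + 1), so t ≡ 3·16 = 48 ≡ 10 (mod 19).
    Then x = 4 + 13·10 = 134, valid modulo lcm(13, 19) = 247: x ≡ 134 (mod 247).
  Combine with x ≡ 2 (mod 3); new modulus lcm = 741.
    Write x = 134 + 247·t and substitute into x ≡ 2 (mod 3): 247·t ≡ 2 − 134 = -132 (mod 3).
    Reduce coefficients mod 3: 1·t ≡ 0 (mod 3).
    So t ≡ 0 (mod 3).
    Then x = 134 + 247·0 = 134, valid modulo lcm(247, 3) = 741: x ≡ 134 (mod 741).
  Combine with x ≡ 0 (mod 16); new modulus lcm = 11856.
    Write x = 134 + 741·t and substitute into x ≡ 0 (mod 16): 741·t ≡ 0 − 134 = -134 (mod 16).
    Reduce coefficients mod 16: 5·t ≡ 10 (mod 16).
    The inverse of 5 mod 16 is 13 (since 5·13 = 65 = 4·16 + 1), so t ≡ 13·10 = 130 ≡ 2 (mod 16).
    Then x = 134 + 741·2 = 1616, valid modulo lcm(741, 16) = 11856: x ≡ 1616 (mod 11856).
Verify against each original: 1616 mod 13 = 4, 1616 mod 19 = 1, 1616 mod 3 = 2, 1616 mod 16 = 0.

x ≡ 1616 (mod 11856).


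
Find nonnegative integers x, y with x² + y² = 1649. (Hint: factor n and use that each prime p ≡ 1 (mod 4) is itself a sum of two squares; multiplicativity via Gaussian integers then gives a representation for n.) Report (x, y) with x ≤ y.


Step 1: Factor n = 1649 = 17 · 97.
Step 2: Check the mod-4 condition on each prime factor: 17 ≡ 1 (mod 4), exponent 1; 97 ≡ 1 (mod 4), exponent 1.
All primes ≡ 3 (mod 4) appear to even exponent (or don't appear), so by the two-squares theorem n IS expressible as a sum of two squares.
Step 3: Build a representation. Here n = 17 · 97 is a product of primes ≡ 1 (mod 4). Each prime p ≡ 1 (mod 4) is itself a sum of two squares; find a² by testing p − a² for a perfect square:
  17: 17 − 1² = 16 = 4² ⇒ 17 = 1² + 4².
  97: 97 − 1² = 96, 97 − 2² = 93, 97 − 3² = 88, 97 − 4² = 81 = 9² ⇒ 97 = 4² + 9².
  Combine using the Brahmagupta–Fibonacci identity (a² + b²)(c² + d²) = (ac − bd)² + (ad + bc)² = (ac + bd)² + (ad − bc)²:
  17 · 97 = 1649: from (1² + 4²)(4² + 9²), take (1·4 − 4·9, 1·9 + 4·4) = (4 − 36, 9 + 16) = (-32, 25); dropping signs (only squares matter) gives (32, 25); check 32² + 25² = 1024 + 625 = 1649 ✓.
Step 4: Order so x ≤ y and verify: 25² + 32² = 625 + 1024 = 1649 = n. ✓

n = 1649 = 25² + 32² (one valid representation with x ≤ y).


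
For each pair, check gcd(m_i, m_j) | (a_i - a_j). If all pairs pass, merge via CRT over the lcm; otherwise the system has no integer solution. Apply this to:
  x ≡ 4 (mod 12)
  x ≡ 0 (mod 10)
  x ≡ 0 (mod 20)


Moduli 12, 10, 20 are not pairwise coprime, so CRT works modulo lcm(m_i) when all pairwise compatibility conditions hold.
Pairwise compatibility: gcd(m_i, m_j) must divide a_i - a_j for every pair.
Merge one congruence at a time:
  Start: x ≡ 4 (mod 12).
  Combine with x ≡ 0 (mod 10): gcd(12, 10) = 2; 0 - 4 = -4, which IS divisible by 2, so compatible.
    Write x = 4 + 12·t and substitute into x ≡ 0 (mod 10): 12·t ≡ 0 − 4 = -4 (mod 10).
    Divide the congruence (and modulus) by g = 2: 6·t ≡ -2 (mod 5).
    Reduce coefficients mod 5: 1·t ≡ 3 (mod 5).
    So t ≡ 3 (mod 5).
    Then x = 4 + 12·3 = 40, valid modulo lcm(12, 10) = 60: x ≡ 40 (mod 60).
  Combine with x ≡ 0 (mod 20): gcd(60, 20) = 20; 0 - 40 = -40, which IS divisible by 20, so compatible.
    Write x = 40 + 60·t and substitute into x ≡ 0 (mod 20): 60·t ≡ 0 − 40 = -40 (mod 20).
    Divide the congruence (and modulus) by g = 20: 3·t ≡ -2 (mod 1).
    Modulo 1 every t works; take t = 0.
    Then x = 40 + 60·0 = 40, valid modulo lcm(60, 20) = 60: x ≡ 40 (mod 60).
Verify: 40 mod 12 = 4, 40 mod 10 = 0, 40 mod 20 = 0.

x ≡ 40 (mod 60).


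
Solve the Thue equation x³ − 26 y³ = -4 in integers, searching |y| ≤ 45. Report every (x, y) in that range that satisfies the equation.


The equation is x³ - 26y³ = -4. For fixed y, x³ = 26·y³ − 4, so a solution requires the RHS to be a perfect cube.
Strategy: iterate y from -45 to 45, compute RHS = 26·y³ − 4, and check whether it is a (positive or negative) perfect cube.
Check small values of y:
  y = 0: RHS = -4 is not a perfect cube.
  y = 1: RHS = 22 is not a perfect cube.
  y = -1: RHS = -30 is not a perfect cube.
  y = 2: RHS = 204 is not a perfect cube.
  y = -2: RHS = -212 is not a perfect cube.
  y = 3: RHS = 698 is not a perfect cube.
  y = -3: RHS = -706 is not a perfect cube.
Continuing the search up to |y| = 45 finds no solutions either.
No (x, y) in the scanned range satisfies the equation.

No integer solutions with |y| ≤ 45.


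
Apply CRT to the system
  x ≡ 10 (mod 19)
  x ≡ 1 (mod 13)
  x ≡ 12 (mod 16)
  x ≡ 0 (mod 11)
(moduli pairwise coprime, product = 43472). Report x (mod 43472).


Product of moduli M = 19 · 13 · 16 · 11 = 43472.
Merge one congruence at a time:
  Start: x ≡ 10 (mod 19).
  Combine with x ≡ 1 (mod 13); new modulus lcm = 247.
    Write x = 10 + 19·t and substitute into x ≡ 1 (mod 13): 19·t ≡ 1 − 10 = -9 (mod 13).
    Reduce coefficients mod 13: 6·t ≡ 4 (mod 13).
    The inverse of 6 mod 13 is 11 (since 6·11 = 66 = 5·13 + 1), so t ≡ 11·4 = 44 ≡ 5 (mod 13).
    Then x = 10 + 19·5 = 105, valid modulo lcm(19, 13) = 247: x ≡ 105 (mod 247).
  Combine with x ≡ 12 (mod 16); new modulus lcm = 3952.
    Write x = 105 + 247·t and substitute into x ≡ 12 (mod 16): 247·t ≡ 12 − 105 = -93 (mod 16).
    Reduce coefficients mod 16: 7·t ≡ 3 (mod 16).
    The inverse of 7 mod 16 is 7 (since 7·7 = 49 = 3·16 + 1), so t ≡ 7·3 = 21 ≡ 5 (mod 16).
    Then x = 105 + 247·5 = 1340, valid modulo lcm(247, 16) = 3952: x ≡ 1340 (mod 3952).
  Combine with x ≡ 0 (mod 11); new modulus lcm = 43472.
    Write x = 1340 + 3952·t and substitute into x ≡ 0 (mod 11): 3952·t ≡ 0 − 1340 = -1340 (mod 11).
    Reduce coefficients mod 11: 3·t ≡ 2 (mod 11).
    The inverse of 3 mod 11 is 4 (since 3·4 = 12 = 1·11 + 1), so t ≡ 4·2 = 8 ≡ 8 (mod 11).
    Then x = 1340 + 3952·8 = 32956, valid modulo lcm(3952, 11) = 43472: x ≡ 32956 (mod 43472).
Verify against each original: 32956 mod 19 = 10, 32956 mod 13 = 1, 32956 mod 16 = 12, 32956 mod 11 = 0.

x ≡ 32956 (mod 43472).


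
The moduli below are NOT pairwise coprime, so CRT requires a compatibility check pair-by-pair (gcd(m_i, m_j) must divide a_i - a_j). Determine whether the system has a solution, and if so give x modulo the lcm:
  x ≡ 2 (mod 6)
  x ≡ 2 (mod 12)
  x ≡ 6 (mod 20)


Moduli 6, 12, 20 are not pairwise coprime, so CRT works modulo lcm(m_i) when all pairwise compatibility conditions hold.
Pairwise compatibility: gcd(m_i, m_j) must divide a_i - a_j for every pair.
Merge one congruence at a time:
  Start: x ≡ 2 (mod 6).
  Combine with x ≡ 2 (mod 12): gcd(6, 12) = 6; 2 - 2 = 0, which IS divisible by 6, so compatible.
    Write x = 2 + 6·t and substitute into x ≡ 2 (mod 12): 6·t ≡ 2 − 2 = 0 (mod 12).
    Divide the congruence (and modulus) by g = 6: 1·t ≡ 0 (mod 2).
    So t ≡ 0 (mod 2).
    Then x = 2 + 6·0 = 2, valid modulo lcm(6, 12) = 12: x ≡ 2 (mod 12).
  Combine with x ≡ 6 (mod 20): gcd(12, 20) = 4; 6 - 2 = 4, which IS divisible by 4, so compatible.
    Write x = 2 + 12·t and substitute into x ≡ 6 (mod 20): 12·t ≡ 6 − 2 = 4 (mod 20).
    Divide the congruence (and modulus) by g = 4: 3·t ≡ 1 (mod 5).
    The inverse of 3 mod 5 is 2 (since 3·2 = 6 = 1·5 + 1), so t ≡ 2·1 = 2 ≡ 2 (mod 5).
    Then x = 2 + 12·2 = 26, valid modulo lcm(12, 20) = 60: x ≡ 26 (mod 60).
Verify: 26 mod 6 = 2, 26 mod 12 = 2, 26 mod 20 = 6.

x ≡ 26 (mod 60).


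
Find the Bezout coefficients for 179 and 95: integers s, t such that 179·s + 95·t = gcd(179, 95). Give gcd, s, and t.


Euclidean algorithm on (179, 95) — divide until remainder is 0:
  179 = 1 · 95 + 84
  95 = 1 · 84 + 11
  84 = 7 · 11 + 7
  11 = 1 · 7 + 4
  7 = 1 · 4 + 3
  4 = 1 · 3 + 1
  3 = 3 · 1 + 0
gcd(179, 95) = 1.
Track Bezout coefficients alongside the remainders: start with r₀ = 179 = a·1 + b·0 (s = 1, t = 0) and r₁ = 95 = a·0 + b·1 (s = 0, t = 1); each new remainder r_{k+1} = r_{k-1} − q_k·r_k inherits s_{k+1} = s_{k-1} − q_k·s_k, t_{k+1} = t_{k-1} − q_k·t_k, so r_k = a·s_k + b·t_k at every step:
  q = 1: r = 84, s = 1 − 1·0 = 1, t = 0 − 1·1 = -1  (check: 179·1 + 95·(-1) = 84)
  q = 1: r = 11, s = 0 − 1·1 = -1, t = 1 − 1·(-1) = 2  (check: 179·(-1) + 95·2 = 11)
  q = 7: r = 7, s = 1 − 7·(-1) = 8, t = -1 − 7·2 = -15  (check: 179·8 + 95·(-15) = 7)
  q = 1: r = 4, s = -1 − 1·8 = -9, t = 2 − 1·(-15) = 17  (check: 179·(-9) + 95·17 = 4)
  q = 1: r = 3, s = 8 − 1·(-9) = 17, t = -15 − 1·17 = -32  (check: 179·17 + 95·(-32) = 3)
  q = 1: r = 1, s = -9 − 1·17 = -26, t = 17 − 1·(-32) = 49  (check: 179·(-26) + 95·49 = 1)
The row with r = 1 (the gcd) gives the Bezout coefficients s = -26, t = 49.
Result: 179 · (-26) + 95 · (49) = 1.

gcd(179, 95) = 1; s = -26, t = 49 (check: 179·(-26) + 95·49 = 1).


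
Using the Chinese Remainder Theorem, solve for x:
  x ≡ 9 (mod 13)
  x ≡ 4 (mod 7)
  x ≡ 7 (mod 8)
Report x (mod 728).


Moduli 13, 7, 8 are pairwise coprime; by CRT there is a unique solution modulo M = 13 · 7 · 8 = 728.
Solve pairwise, accumulating the modulus:
  Start with x ≡ 9 (mod 13).
  Combine with x ≡ 4 (mod 7): since gcd(13, 7) = 1, we get a unique residue mod 91.
    Write x = 9 + 13·t and substitute into x ≡ 4 (mod 7): 13·t ≡ 4 − 9 = -5 (mod 7).
    Reduce coefficients mod 7: 6·t ≡ 2 (mod 7).
    The inverse of 6 mod 7 is 6 (since 6·6 = 36 = 5·7 + 1), so t ≡ 6·2 = 12 ≡ 5 (mod 7).
    Then x = 9 + 13·5 = 74, valid modulo lcm(13, 7) = 91: x ≡ 74 (mod 91).
  Combine with x ≡ 7 (mod 8): since gcd(91, 8) = 1, we get a unique residue mod 728.
    Write x = 74 + 91·t and substitute into x ≡ 7 (mod 8): 91·t ≡ 7 − 74 = -67 (mod 8).
    Reduce coefficients mod 8: 3·t ≡ 5 (mod 8).
    The inverse of 3 mod 8 is 3 (since 3·3 = 9 = 1·8 + 1), so t ≡ 3·5 = 15 ≡ 7 (mod 8).
    Then x = 74 + 91·7 = 711, valid modulo lcm(91, 8) = 728: x ≡ 711 (mod 728).
Verify: 711 mod 13 = 9 ✓, 711 mod 7 = 4 ✓, 711 mod 8 = 7 ✓.

x ≡ 711 (mod 728).


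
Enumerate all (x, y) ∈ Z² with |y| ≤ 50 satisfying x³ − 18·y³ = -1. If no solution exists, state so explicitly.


The equation is x³ - 18y³ = -1. For fixed y, x³ = 18·y³ − 1, so a solution requires the RHS to be a perfect cube.
Strategy: iterate y from -50 to 50, compute RHS = 18·y³ − 1, and check whether it is a (positive or negative) perfect cube.
Check small values of y:
  y = 0: RHS = -1 = (-1)³ ⇒ x = -1 works.
  y = 1: RHS = 17 is not a perfect cube.
  y = -1: RHS = -19 is not a perfect cube.
  y = 2: RHS = 143 is not a perfect cube.
  y = -2: RHS = -145 is not a perfect cube.
  y = 3: RHS = 485 is not a perfect cube.
  y = -3: RHS = -487 is not a perfect cube.
Continuing the search up to |y| = 50 finds no further solutions beyond those listed.
Collected solutions: (-1, 0).

Solutions (with |y| ≤ 50): (-1, 0).
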